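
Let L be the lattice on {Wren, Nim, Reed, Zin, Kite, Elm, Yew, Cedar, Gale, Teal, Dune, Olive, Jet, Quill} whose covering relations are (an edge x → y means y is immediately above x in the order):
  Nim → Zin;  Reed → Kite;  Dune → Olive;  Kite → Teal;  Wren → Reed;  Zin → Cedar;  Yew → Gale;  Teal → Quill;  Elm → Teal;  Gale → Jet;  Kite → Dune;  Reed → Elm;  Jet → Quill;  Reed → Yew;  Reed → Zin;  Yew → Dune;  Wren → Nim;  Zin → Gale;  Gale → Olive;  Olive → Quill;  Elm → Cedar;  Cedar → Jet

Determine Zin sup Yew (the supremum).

Common upper bounds of {Zin, Yew}: Gale, Jet, Olive, Quill.
The least among these is Gale.

Gale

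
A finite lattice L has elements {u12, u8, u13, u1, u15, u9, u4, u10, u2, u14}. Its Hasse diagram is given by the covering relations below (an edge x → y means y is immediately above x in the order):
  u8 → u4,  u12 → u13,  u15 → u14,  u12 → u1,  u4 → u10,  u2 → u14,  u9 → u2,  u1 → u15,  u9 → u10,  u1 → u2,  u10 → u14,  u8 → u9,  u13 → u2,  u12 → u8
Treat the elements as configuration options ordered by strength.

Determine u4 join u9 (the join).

u10

Common upper bounds of {u4, u9}: u10, u14.
The least among these is u10.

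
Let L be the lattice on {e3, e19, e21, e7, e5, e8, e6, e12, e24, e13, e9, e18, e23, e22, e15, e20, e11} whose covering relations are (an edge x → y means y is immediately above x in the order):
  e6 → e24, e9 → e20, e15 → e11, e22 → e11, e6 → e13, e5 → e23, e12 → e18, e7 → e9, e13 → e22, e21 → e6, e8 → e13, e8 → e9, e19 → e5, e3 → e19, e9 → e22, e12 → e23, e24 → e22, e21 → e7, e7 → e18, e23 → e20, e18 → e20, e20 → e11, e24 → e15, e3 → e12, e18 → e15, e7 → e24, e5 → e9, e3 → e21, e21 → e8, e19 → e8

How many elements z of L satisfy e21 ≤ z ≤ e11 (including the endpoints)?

12

The interval [e21, e11] = {e11, e13, e15, e18, e20, e21, e22, e24, e6, e7, e8, e9}, which has 12 elements.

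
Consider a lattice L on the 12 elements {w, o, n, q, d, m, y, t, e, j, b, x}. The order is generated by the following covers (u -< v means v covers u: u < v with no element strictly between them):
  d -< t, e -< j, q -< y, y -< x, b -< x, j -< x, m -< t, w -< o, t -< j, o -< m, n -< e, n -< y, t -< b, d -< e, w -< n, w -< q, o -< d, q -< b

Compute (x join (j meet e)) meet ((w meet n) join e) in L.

j ∧ e = e
x ∨ e = x
w ∧ n = w
w ∨ e = e
x ∧ e = e

e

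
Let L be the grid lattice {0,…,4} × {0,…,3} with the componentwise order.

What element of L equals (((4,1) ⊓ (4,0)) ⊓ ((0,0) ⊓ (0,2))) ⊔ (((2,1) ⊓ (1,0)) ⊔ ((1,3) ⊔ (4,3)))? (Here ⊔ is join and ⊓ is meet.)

(4,3)

(4,1) ∧ (4,0) = (4,0)
(0,0) ∧ (0,2) = (0,0)
(4,0) ∧ (0,0) = (0,0)
(2,1) ∧ (1,0) = (1,0)
(1,3) ∨ (4,3) = (4,3)
(1,0) ∨ (4,3) = (4,3)
(0,0) ∨ (4,3) = (4,3)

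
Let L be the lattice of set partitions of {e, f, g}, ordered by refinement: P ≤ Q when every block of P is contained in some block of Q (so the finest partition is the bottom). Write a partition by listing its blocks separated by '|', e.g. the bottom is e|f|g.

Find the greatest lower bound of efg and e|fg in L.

e|fg

The meet (common refinement) of efg and e|fg intersects blocks pairwise, giving e|fg.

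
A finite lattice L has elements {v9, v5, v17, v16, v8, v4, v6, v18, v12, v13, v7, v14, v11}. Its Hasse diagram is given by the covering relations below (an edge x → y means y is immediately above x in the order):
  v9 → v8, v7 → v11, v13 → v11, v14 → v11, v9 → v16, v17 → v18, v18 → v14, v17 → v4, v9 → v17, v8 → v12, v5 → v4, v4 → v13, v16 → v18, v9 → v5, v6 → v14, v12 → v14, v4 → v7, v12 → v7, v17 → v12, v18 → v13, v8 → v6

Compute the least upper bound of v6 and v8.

v6

Common upper bounds of {v6, v8}: v11, v14, v6.
The least among these is v6.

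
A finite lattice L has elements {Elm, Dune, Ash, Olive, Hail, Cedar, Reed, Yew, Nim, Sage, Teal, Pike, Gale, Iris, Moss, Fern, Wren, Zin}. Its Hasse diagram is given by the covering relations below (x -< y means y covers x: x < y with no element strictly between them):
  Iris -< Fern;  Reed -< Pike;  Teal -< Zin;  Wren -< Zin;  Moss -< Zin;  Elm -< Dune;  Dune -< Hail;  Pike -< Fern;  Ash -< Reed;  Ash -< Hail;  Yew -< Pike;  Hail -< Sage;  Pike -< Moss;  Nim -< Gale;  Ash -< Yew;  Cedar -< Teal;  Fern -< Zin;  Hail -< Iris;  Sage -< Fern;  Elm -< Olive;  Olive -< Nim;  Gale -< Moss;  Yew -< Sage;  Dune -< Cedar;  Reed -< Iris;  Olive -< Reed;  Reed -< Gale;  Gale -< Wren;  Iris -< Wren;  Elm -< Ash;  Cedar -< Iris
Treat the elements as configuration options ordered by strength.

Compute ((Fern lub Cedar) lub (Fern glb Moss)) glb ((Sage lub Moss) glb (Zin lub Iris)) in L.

Fern ∨ Cedar = Fern
Fern ∧ Moss = Pike
Fern ∨ Pike = Fern
Sage ∨ Moss = Zin
Zin ∨ Iris = Zin
Zin ∧ Zin = Zin
Fern ∧ Zin = Fern

Fern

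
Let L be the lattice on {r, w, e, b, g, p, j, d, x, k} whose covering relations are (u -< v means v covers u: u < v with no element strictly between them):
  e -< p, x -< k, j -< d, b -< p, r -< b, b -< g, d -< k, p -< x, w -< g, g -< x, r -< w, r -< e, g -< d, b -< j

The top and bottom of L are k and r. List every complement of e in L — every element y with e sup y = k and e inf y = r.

Need y with e ∨ y = k and e ∧ y = r.
Checking each element gives: d, j.

d, j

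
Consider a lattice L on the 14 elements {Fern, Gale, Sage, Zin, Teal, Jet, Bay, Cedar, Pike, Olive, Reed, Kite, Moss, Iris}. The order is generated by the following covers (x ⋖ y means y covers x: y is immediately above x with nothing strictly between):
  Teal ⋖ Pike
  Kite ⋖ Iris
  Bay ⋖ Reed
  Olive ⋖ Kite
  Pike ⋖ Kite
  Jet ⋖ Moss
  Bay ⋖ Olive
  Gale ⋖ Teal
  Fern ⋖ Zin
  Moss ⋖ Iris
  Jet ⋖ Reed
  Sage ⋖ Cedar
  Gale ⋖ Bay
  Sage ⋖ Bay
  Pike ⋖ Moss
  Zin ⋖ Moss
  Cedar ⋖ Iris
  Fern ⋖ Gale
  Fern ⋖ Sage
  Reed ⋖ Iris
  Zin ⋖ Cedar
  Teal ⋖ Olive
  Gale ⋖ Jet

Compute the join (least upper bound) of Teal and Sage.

Common upper bounds of {Teal, Sage}: Iris, Kite, Olive.
The least among these is Olive.

Olive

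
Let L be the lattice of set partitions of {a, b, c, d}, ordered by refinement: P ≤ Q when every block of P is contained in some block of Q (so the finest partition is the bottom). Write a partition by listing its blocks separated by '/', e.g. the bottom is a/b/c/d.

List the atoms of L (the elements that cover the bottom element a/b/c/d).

a/b/cd, a/bc/d, a/bd/c, ab/c/d, ac/b/d, ad/b/c

The atoms are exactly the elements that cover a/b/c/d: a/b/cd, a/bc/d, a/bd/c, ab/c/d, ac/b/d, ad/b/c.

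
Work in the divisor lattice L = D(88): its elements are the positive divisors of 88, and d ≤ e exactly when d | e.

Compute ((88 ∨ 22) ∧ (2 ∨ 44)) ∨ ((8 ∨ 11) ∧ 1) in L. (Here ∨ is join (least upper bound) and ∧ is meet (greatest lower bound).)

88 ∨ 22 = 88
2 ∨ 44 = 44
88 ∧ 44 = 44
8 ∨ 11 = 88
88 ∧ 1 = 1
44 ∨ 1 = 44

44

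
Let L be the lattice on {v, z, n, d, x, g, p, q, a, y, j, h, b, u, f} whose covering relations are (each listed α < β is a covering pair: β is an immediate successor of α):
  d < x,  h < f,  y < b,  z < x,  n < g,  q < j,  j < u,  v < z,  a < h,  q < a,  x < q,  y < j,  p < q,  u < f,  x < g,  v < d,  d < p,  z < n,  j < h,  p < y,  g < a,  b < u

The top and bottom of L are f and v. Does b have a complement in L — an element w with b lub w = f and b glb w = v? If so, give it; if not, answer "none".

Need w with b ∨ w = f and b ∧ w = v.
Checking each element gives: n.

n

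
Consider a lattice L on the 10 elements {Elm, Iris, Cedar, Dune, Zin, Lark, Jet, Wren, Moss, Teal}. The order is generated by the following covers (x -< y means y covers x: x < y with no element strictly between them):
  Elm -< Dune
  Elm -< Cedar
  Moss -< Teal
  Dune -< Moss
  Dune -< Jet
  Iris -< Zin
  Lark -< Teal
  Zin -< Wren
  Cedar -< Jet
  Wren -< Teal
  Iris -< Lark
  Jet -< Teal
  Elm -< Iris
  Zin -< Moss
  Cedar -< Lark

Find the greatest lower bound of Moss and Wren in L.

Common lower bounds of {Moss, Wren}: Elm, Iris, Zin.
The greatest among these is Zin.

Zin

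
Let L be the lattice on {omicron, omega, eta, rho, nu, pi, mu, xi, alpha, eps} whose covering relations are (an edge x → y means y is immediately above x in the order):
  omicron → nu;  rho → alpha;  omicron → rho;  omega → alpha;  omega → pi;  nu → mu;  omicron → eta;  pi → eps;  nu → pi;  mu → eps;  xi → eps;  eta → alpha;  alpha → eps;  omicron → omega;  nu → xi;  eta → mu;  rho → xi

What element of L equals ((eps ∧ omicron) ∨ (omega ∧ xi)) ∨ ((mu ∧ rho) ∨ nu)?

nu

eps ∧ omicron = omicron
omega ∧ xi = omicron
omicron ∨ omicron = omicron
mu ∧ rho = omicron
omicron ∨ nu = nu
omicron ∨ nu = nu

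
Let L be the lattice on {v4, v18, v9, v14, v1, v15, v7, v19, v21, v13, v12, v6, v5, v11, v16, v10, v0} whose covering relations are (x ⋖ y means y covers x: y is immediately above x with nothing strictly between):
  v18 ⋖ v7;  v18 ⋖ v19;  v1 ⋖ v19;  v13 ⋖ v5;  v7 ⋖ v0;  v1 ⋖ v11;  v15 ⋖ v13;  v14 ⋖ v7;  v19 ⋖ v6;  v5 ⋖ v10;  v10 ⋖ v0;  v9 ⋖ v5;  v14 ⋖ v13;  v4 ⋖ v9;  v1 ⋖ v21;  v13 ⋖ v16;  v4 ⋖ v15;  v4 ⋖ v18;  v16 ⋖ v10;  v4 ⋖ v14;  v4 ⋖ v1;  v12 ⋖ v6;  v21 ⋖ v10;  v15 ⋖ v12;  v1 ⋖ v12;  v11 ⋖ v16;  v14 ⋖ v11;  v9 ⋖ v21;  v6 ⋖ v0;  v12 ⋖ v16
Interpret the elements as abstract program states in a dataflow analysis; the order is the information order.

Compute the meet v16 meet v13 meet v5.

v13

Common lower bounds of {v16, v13, v5}: v13, v14, v15, v4.
The greatest among these is v13.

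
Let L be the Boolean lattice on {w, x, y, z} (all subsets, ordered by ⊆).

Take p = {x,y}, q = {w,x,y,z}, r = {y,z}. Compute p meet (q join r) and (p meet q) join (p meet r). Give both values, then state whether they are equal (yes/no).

{x,y}; {x,y}; yes

q join r = {w,x,y,z}, so p meet (q join r) = {x,y} meet {w,x,y,z} = {x,y}.
p meet q = {x,y} and p meet r = {y}, so (p meet q) join (p meet r) = {x,y} join {y} = {x,y}.
Equal: yes.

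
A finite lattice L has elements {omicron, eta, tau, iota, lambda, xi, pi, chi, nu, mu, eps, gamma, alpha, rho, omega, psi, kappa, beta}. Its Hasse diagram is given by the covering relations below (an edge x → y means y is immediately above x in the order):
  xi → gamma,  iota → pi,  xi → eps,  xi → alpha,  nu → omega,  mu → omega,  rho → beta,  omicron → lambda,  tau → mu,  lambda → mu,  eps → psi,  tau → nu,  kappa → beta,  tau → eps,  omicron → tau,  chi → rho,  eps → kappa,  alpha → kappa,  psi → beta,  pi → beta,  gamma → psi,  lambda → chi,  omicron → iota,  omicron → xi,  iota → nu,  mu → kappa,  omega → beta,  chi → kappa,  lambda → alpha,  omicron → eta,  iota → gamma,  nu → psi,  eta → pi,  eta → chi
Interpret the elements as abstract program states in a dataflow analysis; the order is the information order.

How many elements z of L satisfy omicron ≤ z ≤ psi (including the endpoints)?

8

The interval [omicron, psi] = {eps, gamma, iota, nu, omicron, psi, tau, xi}, which has 8 elements.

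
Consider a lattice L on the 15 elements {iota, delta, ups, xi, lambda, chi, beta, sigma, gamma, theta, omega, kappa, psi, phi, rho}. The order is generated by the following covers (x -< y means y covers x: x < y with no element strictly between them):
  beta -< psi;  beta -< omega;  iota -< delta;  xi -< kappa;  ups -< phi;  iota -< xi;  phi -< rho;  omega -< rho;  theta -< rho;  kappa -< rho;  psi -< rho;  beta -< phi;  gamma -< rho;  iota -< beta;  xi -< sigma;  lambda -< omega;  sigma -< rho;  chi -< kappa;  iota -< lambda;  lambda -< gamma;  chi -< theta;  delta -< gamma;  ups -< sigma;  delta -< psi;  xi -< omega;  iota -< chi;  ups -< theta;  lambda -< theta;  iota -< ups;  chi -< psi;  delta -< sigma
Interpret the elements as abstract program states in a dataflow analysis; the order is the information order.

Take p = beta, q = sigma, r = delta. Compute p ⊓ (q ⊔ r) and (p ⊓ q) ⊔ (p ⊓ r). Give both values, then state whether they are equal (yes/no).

q ⊔ r = sigma, so p ⊓ (q ⊔ r) = beta ⊓ sigma = iota.
p ⊓ q = iota and p ⊓ r = iota, so (p ⊓ q) ⊔ (p ⊓ r) = iota ⊔ iota = iota.
Equal: yes.

iota; iota; yes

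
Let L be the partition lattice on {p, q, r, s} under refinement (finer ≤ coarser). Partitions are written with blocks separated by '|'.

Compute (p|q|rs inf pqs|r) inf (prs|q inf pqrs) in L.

p|q|r|s

p|q|rs ∧ pqs|r = p|q|r|s
prs|q ∧ pqrs = prs|q
p|q|r|s ∧ prs|q = p|q|r|s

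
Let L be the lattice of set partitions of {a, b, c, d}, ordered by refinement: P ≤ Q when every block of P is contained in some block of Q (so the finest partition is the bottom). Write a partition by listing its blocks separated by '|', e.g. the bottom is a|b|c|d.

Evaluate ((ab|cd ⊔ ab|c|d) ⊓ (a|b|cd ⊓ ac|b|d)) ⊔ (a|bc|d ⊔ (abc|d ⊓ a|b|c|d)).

ab|cd ∨ ab|c|d = ab|cd
a|b|cd ∧ ac|b|d = a|b|c|d
ab|cd ∧ a|b|c|d = a|b|c|d
abc|d ∧ a|b|c|d = a|b|c|d
a|bc|d ∨ a|b|c|d = a|bc|d
a|b|c|d ∨ a|bc|d = a|bc|d

a|bc|d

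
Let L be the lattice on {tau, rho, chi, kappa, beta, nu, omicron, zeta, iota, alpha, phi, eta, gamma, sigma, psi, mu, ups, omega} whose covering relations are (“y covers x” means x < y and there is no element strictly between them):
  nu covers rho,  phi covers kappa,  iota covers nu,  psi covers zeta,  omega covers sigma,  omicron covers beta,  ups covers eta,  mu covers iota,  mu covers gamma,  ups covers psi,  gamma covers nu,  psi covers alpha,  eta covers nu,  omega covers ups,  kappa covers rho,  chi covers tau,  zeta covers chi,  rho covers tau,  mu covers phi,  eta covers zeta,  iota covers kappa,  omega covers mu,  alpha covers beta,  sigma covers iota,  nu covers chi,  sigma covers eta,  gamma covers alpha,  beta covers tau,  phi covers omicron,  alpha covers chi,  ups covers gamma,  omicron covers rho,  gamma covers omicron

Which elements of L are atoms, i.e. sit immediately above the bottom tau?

The atoms are exactly the elements that cover tau: beta, chi, rho.

beta, chi, rho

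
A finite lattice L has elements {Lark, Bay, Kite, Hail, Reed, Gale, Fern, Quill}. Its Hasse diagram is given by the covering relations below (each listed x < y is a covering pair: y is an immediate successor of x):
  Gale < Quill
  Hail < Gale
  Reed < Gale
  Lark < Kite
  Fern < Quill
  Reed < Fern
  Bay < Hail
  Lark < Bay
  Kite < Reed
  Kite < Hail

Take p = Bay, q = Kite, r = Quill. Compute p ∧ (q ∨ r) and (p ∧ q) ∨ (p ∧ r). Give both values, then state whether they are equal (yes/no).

q ∨ r = Quill, so p ∧ (q ∨ r) = Bay ∧ Quill = Bay.
p ∧ q = Lark and p ∧ r = Bay, so (p ∧ q) ∨ (p ∧ r) = Lark ∨ Bay = Bay.
Equal: yes.

Bay; Bay; yes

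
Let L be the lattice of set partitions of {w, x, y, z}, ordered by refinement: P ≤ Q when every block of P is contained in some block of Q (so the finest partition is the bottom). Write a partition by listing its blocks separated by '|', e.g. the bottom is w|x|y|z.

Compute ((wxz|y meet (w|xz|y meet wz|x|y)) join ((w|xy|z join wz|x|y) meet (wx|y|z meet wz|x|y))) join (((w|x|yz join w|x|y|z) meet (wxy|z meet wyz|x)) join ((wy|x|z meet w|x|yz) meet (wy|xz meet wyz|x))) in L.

w|x|y|z

w|xz|y ∧ wz|x|y = w|x|y|z
wxz|y ∧ w|x|y|z = w|x|y|z
w|xy|z ∨ wz|x|y = wz|xy
wx|y|z ∧ wz|x|y = w|x|y|z
wz|xy ∧ w|x|y|z = w|x|y|z
w|x|y|z ∨ w|x|y|z = w|x|y|z
w|x|yz ∨ w|x|y|z = w|x|yz
wxy|z ∧ wyz|x = wy|x|z
w|x|yz ∧ wy|x|z = w|x|y|z
wy|x|z ∧ w|x|yz = w|x|y|z
wy|xz ∧ wyz|x = wy|x|z
w|x|y|z ∧ wy|x|z = w|x|y|z
w|x|y|z ∨ w|x|y|z = w|x|y|z
w|x|y|z ∨ w|x|y|z = w|x|y|z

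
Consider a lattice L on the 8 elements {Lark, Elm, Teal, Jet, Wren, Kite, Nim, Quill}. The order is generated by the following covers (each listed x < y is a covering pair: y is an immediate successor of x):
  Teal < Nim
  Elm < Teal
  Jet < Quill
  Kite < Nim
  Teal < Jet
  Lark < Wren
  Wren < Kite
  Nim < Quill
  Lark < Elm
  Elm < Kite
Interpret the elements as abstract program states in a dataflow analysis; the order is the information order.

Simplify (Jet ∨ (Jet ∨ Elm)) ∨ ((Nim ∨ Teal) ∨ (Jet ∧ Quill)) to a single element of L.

Jet ∨ Elm = Jet
Jet ∨ Jet = Jet
Nim ∨ Teal = Nim
Jet ∧ Quill = Jet
Nim ∨ Jet = Quill
Jet ∨ Quill = Quill

Quill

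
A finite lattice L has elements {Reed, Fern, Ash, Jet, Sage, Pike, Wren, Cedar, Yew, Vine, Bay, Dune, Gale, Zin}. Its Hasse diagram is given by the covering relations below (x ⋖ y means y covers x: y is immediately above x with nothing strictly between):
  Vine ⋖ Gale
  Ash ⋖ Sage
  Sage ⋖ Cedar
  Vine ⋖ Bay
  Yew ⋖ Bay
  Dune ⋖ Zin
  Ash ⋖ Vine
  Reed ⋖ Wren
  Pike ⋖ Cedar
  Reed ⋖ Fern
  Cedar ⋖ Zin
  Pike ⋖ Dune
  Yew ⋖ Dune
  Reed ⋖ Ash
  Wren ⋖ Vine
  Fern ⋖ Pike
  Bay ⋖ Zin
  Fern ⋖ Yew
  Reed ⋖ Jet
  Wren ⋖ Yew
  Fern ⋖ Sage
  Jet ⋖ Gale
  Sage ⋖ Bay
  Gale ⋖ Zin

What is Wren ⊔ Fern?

Common upper bounds of {Wren, Fern}: Bay, Dune, Yew, Zin.
The least among these is Yew.

Yew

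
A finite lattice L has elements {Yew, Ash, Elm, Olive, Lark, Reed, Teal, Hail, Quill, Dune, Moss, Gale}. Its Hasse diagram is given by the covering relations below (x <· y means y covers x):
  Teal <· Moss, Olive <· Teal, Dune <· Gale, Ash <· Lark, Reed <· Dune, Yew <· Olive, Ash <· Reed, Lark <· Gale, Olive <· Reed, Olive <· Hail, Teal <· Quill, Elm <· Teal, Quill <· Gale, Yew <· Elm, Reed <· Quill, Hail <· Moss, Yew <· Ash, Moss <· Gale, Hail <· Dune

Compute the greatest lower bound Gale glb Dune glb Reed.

Common lower bounds of {Gale, Dune, Reed}: Ash, Olive, Reed, Yew.
The greatest among these is Reed.

Reed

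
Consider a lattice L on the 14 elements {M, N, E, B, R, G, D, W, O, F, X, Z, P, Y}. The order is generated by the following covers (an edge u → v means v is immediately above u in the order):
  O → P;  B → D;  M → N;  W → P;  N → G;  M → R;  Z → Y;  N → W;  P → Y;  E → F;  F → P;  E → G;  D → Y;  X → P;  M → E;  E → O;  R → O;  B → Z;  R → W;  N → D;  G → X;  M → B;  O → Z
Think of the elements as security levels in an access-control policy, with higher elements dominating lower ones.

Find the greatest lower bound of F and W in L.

Common lower bounds of {F, W}: M.
The greatest among these is M.

M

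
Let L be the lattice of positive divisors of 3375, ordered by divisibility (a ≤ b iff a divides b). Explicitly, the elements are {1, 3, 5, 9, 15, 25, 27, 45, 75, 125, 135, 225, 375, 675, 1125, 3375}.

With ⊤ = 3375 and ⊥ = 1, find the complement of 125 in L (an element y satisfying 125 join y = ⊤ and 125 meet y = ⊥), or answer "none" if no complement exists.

27

Need y with 125 ∨ y = 3375 and 125 ∧ y = 1.
Checking each element gives: 27.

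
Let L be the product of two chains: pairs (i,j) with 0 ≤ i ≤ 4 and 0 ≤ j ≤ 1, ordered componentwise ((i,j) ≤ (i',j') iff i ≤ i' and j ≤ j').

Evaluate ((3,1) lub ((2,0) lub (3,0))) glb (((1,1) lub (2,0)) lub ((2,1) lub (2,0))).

(2,0) ∨ (3,0) = (3,0)
(3,1) ∨ (3,0) = (3,1)
(1,1) ∨ (2,0) = (2,1)
(2,1) ∨ (2,0) = (2,1)
(2,1) ∨ (2,1) = (2,1)
(3,1) ∧ (2,1) = (2,1)

(2,1)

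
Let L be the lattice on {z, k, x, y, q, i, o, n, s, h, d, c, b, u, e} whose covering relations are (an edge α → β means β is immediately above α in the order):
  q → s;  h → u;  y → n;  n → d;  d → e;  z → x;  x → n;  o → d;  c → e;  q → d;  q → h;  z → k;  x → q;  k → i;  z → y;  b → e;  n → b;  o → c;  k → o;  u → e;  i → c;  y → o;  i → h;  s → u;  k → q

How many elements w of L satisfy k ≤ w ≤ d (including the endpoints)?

4

The interval [k, d] = {d, k, o, q}, which has 4 elements.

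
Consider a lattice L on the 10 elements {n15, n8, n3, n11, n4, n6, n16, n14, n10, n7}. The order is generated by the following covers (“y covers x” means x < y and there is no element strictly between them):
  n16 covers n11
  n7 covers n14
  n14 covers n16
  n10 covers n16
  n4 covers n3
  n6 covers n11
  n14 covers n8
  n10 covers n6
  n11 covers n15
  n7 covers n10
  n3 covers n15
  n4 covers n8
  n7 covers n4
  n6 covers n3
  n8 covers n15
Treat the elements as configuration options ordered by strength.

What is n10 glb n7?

n10

Common lower bounds of {n10, n7}: n10, n11, n15, n16, n3, n6.
The greatest among these is n10.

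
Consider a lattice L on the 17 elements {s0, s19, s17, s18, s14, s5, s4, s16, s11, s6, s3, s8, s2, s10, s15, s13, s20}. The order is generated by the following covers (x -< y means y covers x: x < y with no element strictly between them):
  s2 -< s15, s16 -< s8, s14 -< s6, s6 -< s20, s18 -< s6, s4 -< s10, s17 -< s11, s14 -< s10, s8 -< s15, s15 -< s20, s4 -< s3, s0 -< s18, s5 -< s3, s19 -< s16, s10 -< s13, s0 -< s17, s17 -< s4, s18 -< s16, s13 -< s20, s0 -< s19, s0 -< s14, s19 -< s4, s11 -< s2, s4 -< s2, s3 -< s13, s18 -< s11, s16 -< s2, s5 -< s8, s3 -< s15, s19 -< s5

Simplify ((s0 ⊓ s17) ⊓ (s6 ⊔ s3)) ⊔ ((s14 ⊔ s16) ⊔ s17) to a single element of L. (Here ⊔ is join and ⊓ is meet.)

s20

s0 ∧ s17 = s0
s6 ∨ s3 = s20
s0 ∧ s20 = s0
s14 ∨ s16 = s20
s20 ∨ s17 = s20
s0 ∨ s20 = s20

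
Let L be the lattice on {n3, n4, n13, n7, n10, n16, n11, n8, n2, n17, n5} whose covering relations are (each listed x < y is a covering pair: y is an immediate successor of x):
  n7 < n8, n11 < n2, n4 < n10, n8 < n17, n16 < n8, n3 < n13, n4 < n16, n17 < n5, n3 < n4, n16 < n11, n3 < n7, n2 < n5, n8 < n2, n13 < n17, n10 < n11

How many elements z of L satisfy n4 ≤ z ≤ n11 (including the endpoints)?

4

The interval [n4, n11] = {n10, n11, n16, n4}, which has 4 elements.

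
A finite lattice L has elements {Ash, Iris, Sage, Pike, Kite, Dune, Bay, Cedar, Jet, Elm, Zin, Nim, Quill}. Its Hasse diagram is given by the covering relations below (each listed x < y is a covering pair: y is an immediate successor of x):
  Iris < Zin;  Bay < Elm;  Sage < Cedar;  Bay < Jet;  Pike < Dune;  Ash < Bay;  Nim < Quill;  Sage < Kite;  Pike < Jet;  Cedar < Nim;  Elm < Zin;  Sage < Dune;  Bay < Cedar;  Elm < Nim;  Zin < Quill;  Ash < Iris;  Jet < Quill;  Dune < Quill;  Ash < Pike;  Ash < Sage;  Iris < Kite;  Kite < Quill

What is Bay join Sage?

Cedar

Common upper bounds of {Bay, Sage}: Cedar, Nim, Quill.
The least among these is Cedar.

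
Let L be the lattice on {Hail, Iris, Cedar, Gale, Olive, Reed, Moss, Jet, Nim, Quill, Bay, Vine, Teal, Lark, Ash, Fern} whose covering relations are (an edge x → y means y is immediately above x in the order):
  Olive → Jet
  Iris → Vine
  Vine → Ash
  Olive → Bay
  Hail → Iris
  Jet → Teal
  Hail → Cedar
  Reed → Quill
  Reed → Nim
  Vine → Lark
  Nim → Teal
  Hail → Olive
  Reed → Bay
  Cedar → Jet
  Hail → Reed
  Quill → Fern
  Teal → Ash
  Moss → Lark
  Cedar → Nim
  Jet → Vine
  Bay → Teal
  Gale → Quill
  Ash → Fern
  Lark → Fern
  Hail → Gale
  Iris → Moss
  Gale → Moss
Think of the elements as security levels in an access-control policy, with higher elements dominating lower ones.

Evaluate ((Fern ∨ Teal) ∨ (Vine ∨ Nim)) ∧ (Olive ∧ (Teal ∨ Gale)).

Olive

Fern ∨ Teal = Fern
Vine ∨ Nim = Ash
Fern ∨ Ash = Fern
Teal ∨ Gale = Fern
Olive ∧ Fern = Olive
Fern ∧ Olive = Olive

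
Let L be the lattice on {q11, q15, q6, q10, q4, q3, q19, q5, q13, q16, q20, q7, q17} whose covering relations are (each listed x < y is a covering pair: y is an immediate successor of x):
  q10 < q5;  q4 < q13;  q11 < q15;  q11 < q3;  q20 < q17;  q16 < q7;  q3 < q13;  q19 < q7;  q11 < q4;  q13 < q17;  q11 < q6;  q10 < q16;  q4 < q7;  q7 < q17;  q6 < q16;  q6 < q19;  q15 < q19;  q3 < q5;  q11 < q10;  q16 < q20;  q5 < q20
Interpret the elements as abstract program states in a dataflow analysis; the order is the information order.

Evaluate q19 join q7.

q7

q19 ∨ q7 = q7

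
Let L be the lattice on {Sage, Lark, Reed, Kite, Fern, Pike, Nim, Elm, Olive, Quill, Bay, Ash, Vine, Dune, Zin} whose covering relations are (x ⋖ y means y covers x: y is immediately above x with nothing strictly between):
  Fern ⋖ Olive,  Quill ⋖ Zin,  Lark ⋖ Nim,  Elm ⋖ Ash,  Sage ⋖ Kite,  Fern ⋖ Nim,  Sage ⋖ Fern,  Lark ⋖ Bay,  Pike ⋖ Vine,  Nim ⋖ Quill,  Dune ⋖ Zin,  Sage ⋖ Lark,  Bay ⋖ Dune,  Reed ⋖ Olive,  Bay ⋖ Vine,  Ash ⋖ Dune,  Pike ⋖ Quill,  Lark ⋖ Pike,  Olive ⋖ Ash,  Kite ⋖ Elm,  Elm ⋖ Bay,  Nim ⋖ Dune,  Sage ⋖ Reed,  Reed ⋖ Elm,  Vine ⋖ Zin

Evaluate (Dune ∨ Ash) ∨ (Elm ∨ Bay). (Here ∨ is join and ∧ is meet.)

Dune

Dune ∨ Ash = Dune
Elm ∨ Bay = Bay
Dune ∨ Bay = Dune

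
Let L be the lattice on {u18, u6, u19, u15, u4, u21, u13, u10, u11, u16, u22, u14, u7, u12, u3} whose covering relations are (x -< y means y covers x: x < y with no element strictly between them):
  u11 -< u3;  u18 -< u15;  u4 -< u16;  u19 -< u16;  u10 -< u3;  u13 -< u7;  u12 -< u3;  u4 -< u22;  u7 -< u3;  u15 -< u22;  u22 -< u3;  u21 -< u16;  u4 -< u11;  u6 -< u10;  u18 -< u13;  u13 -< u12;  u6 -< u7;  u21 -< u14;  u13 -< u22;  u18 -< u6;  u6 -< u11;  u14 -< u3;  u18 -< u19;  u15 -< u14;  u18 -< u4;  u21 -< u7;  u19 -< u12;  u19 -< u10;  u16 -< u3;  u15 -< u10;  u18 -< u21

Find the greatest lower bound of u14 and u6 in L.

u18

Common lower bounds of {u14, u6}: u18.
The greatest among these is u18.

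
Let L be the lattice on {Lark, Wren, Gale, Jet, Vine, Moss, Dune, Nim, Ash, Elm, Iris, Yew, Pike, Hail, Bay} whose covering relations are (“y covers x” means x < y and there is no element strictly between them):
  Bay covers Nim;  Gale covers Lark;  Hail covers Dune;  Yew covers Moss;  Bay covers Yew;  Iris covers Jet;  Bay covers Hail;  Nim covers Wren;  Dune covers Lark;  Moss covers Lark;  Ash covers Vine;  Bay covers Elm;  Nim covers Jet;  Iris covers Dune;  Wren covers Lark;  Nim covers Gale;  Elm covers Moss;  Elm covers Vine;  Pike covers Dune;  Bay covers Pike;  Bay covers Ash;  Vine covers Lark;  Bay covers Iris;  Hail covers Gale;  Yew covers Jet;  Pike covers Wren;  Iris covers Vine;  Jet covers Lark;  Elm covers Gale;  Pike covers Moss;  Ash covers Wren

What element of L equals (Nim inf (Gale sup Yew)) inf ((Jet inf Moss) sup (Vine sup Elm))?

Gale

Gale ∨ Yew = Bay
Nim ∧ Bay = Nim
Jet ∧ Moss = Lark
Vine ∨ Elm = Elm
Lark ∨ Elm = Elm
Nim ∧ Elm = Gale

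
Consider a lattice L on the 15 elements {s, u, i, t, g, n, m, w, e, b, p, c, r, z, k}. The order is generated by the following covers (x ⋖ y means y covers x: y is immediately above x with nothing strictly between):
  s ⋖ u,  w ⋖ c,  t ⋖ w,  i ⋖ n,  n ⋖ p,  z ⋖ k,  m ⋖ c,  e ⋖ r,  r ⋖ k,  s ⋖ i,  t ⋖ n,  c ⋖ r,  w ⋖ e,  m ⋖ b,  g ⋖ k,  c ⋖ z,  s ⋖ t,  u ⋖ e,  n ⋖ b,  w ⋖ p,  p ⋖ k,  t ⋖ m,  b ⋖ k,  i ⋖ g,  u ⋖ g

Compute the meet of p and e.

w

Common lower bounds of {p, e}: s, t, w.
The greatest among these is w.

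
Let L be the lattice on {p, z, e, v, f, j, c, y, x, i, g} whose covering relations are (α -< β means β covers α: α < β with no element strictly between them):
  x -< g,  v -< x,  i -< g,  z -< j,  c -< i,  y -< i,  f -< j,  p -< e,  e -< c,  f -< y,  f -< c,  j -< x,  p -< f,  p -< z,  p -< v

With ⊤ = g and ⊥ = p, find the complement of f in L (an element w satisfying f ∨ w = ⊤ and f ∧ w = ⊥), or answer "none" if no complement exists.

For every candidate w, either f ∨ w ≠ g or f ∧ w ≠ p; no complement exists.

none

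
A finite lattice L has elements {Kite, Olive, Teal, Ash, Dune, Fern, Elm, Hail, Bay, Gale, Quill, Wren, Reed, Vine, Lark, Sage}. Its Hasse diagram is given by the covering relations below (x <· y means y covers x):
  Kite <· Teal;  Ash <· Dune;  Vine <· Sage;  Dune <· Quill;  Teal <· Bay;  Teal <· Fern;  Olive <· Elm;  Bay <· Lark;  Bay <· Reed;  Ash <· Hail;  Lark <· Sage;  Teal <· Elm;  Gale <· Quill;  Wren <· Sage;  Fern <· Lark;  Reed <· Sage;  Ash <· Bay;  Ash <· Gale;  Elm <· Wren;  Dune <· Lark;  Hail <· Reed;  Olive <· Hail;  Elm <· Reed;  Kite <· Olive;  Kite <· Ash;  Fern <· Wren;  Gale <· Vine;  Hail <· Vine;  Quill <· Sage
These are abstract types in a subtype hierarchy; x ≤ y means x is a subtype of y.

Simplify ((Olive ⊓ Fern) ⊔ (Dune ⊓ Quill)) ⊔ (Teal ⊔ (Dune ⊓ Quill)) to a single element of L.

Lark

Olive ∧ Fern = Kite
Dune ∧ Quill = Dune
Kite ∨ Dune = Dune
Dune ∧ Quill = Dune
Teal ∨ Dune = Lark
Dune ∨ Lark = Lark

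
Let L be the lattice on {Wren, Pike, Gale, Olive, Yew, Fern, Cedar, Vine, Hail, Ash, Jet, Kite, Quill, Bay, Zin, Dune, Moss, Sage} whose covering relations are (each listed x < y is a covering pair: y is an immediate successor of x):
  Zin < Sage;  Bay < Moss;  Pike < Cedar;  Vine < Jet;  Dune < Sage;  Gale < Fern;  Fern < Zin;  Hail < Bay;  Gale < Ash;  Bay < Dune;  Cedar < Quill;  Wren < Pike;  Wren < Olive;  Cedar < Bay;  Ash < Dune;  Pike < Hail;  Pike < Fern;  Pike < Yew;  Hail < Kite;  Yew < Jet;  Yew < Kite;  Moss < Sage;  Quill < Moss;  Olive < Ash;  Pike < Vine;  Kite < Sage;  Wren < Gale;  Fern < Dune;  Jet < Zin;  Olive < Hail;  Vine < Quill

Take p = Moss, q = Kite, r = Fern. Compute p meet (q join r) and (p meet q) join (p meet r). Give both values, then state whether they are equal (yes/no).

q join r = Sage, so p meet (q join r) = Moss meet Sage = Moss.
p meet q = Hail and p meet r = Pike, so (p meet q) join (p meet r) = Hail join Pike = Hail.
Equal: no.

Moss; Hail; no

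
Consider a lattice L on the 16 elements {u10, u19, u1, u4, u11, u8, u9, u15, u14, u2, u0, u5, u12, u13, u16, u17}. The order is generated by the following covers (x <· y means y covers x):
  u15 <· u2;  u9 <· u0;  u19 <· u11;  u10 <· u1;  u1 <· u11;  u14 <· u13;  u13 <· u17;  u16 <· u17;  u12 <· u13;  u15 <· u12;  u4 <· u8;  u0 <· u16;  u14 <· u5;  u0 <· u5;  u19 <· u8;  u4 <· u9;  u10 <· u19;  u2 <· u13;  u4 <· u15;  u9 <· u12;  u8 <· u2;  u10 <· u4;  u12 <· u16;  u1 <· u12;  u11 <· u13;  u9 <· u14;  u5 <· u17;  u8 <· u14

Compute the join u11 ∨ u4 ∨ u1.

Common upper bounds of {u11, u4, u1}: u13, u17.
The least among these is u13.

u13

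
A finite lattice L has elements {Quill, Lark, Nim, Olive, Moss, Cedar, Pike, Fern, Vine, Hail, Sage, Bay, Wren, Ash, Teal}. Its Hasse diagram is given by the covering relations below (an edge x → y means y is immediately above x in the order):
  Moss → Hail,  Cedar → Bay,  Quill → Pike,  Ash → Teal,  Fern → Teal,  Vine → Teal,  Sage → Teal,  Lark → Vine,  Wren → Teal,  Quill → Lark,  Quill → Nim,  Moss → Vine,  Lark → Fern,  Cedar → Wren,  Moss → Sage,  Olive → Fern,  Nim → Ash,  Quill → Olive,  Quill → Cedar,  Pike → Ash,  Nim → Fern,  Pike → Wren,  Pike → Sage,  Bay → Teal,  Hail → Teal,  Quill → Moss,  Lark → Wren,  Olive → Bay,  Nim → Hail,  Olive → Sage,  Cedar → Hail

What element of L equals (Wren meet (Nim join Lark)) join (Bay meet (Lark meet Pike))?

Lark

Nim ∨ Lark = Fern
Wren ∧ Fern = Lark
Lark ∧ Pike = Quill
Bay ∧ Quill = Quill
Lark ∨ Quill = Lark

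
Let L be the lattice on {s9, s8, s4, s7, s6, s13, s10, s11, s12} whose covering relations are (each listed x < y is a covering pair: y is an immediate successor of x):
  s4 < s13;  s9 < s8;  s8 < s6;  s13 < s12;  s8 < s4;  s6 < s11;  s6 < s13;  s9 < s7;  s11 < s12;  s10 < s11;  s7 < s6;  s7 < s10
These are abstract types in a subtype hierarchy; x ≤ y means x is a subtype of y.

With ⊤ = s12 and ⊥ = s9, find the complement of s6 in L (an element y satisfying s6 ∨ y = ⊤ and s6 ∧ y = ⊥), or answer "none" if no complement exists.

none

For every candidate y, either s6 ∨ y ≠ s12 or s6 ∧ y ≠ s9; no complement exists.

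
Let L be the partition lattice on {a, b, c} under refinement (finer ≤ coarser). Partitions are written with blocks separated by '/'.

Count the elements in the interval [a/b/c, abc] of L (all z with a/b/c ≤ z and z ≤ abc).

5

The interval [a/b/c, abc] = {a/b/c, a/bc, ab/c, abc, ac/b}, which has 5 elements.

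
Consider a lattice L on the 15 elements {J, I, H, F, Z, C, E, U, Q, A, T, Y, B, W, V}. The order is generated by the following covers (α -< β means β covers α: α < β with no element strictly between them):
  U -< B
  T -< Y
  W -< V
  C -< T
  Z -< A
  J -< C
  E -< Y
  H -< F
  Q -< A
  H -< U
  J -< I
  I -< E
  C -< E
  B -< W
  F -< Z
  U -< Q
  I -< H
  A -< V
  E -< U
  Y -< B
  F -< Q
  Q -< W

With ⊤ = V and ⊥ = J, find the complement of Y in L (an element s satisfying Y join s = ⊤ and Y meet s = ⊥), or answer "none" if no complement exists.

none

For every candidate s, either Y ∨ s ≠ V or Y ∧ s ≠ J; no complement exists.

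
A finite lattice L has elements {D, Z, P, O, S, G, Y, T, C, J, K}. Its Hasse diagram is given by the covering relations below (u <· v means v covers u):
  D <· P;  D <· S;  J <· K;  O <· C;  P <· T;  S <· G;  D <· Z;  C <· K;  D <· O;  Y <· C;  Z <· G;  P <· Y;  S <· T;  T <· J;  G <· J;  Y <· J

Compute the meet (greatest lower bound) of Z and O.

Common lower bounds of {Z, O}: D.
The greatest among these is D.

D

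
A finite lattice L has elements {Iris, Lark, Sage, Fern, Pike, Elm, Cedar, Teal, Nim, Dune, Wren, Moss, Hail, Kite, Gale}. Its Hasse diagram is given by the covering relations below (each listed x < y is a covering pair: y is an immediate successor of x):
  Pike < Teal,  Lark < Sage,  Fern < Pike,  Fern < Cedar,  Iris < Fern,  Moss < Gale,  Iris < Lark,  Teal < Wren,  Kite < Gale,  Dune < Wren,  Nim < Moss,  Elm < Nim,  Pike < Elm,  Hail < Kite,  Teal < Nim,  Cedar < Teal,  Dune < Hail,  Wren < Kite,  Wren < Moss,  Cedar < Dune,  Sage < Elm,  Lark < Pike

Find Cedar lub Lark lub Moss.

Common upper bounds of {Cedar, Lark, Moss}: Gale, Moss.
The least among these is Moss.

Moss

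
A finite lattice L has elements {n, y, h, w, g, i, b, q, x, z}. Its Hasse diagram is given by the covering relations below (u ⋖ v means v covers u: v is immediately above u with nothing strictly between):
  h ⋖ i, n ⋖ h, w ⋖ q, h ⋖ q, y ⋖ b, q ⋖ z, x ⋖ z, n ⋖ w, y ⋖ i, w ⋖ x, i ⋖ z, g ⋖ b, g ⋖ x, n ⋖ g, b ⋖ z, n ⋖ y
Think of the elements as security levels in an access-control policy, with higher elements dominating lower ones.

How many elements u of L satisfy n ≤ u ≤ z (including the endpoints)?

The interval [n, z] = {b, g, h, i, n, q, w, x, y, z}, which has 10 elements.

10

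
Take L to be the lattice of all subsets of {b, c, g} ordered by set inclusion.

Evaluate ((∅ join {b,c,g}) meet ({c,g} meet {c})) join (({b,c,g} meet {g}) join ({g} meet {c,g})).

{c,g}

∅ ∨ {b,c,g} = {b,c,g}
{c,g} ∧ {c} = {c}
{b,c,g} ∧ {c} = {c}
{b,c,g} ∧ {g} = {g}
{g} ∧ {c,g} = {g}
{g} ∨ {g} = {g}
{c} ∨ {g} = {c,g}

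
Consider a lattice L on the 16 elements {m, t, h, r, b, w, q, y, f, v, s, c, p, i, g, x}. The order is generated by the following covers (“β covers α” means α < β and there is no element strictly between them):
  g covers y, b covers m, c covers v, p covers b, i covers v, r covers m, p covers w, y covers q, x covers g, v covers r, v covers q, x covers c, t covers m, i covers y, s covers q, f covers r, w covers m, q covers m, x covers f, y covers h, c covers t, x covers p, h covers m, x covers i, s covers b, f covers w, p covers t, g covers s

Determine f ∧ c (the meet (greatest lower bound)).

r

Common lower bounds of {f, c}: m, r.
The greatest among these is r.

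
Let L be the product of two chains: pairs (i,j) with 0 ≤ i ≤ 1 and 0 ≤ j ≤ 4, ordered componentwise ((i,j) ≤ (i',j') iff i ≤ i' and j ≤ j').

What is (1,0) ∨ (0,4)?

(1,4)

In a product of chains, the join is componentwise max, giving (1,4).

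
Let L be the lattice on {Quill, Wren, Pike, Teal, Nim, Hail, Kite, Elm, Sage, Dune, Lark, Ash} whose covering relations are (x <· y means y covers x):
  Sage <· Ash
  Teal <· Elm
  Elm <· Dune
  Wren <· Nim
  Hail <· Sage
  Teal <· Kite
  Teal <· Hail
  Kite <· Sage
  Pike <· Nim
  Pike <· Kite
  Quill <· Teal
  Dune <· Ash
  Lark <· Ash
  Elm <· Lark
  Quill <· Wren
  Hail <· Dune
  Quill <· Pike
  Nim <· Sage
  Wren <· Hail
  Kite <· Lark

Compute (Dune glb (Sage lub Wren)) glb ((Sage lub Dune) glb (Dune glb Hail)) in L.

Sage ∨ Wren = Sage
Dune ∧ Sage = Hail
Sage ∨ Dune = Ash
Dune ∧ Hail = Hail
Ash ∧ Hail = Hail
Hail ∧ Hail = Hail

Hail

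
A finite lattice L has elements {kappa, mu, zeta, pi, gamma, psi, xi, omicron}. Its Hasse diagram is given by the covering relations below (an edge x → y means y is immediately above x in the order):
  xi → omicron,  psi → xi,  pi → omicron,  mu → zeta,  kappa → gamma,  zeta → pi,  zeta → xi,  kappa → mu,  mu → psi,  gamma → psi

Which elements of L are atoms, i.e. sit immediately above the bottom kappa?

gamma, mu

The atoms are exactly the elements that cover kappa: gamma, mu.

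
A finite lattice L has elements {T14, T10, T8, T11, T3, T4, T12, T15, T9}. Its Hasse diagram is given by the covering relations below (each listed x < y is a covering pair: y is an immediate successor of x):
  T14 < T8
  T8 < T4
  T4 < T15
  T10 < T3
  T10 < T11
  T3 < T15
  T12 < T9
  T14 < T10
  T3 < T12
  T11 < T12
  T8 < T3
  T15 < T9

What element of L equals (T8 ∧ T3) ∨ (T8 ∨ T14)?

T8 ∧ T3 = T8
T8 ∨ T14 = T8
T8 ∨ T8 = T8

T8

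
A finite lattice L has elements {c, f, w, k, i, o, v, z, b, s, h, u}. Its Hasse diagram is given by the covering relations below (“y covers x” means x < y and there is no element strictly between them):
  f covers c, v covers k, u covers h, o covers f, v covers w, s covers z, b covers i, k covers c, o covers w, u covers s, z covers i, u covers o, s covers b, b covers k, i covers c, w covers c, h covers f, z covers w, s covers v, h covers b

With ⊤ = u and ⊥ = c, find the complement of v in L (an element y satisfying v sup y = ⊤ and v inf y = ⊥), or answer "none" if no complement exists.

f

Need y with v ∨ y = u and v ∧ y = c.
Checking each element gives: f.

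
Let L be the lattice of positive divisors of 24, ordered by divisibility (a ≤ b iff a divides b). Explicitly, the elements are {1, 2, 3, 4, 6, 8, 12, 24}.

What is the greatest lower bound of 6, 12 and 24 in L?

Common lower bounds of {6, 12, 24}: 1, 2, 3, 6.
The greatest among these is 6.

6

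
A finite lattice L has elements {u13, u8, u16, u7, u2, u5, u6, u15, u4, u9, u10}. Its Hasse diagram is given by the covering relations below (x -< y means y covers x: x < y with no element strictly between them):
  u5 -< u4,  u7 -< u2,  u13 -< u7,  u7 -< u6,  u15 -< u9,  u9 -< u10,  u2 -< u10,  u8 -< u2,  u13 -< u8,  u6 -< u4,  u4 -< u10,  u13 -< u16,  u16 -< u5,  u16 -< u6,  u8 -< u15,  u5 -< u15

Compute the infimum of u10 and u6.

u6

Common lower bounds of {u10, u6}: u13, u16, u6, u7.
The greatest among these is u6.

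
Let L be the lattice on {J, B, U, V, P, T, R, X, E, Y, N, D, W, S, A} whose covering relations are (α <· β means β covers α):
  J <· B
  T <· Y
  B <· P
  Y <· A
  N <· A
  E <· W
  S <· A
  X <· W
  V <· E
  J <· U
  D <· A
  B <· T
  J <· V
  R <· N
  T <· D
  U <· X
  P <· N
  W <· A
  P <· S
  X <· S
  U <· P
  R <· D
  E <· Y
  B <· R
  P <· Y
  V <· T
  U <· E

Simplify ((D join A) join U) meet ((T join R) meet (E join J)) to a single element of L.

D ∨ A = A
A ∨ U = A
T ∨ R = D
E ∨ J = E
D ∧ E = V
A ∧ V = V

V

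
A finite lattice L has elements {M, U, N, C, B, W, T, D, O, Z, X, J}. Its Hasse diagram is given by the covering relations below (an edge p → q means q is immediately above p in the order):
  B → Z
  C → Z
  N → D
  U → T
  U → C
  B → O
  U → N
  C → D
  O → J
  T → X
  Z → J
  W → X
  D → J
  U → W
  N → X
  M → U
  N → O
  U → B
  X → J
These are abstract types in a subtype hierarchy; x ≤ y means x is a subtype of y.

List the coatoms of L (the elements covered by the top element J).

D, O, X, Z

The coatoms are exactly the elements covered by J: D, O, X, Z.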